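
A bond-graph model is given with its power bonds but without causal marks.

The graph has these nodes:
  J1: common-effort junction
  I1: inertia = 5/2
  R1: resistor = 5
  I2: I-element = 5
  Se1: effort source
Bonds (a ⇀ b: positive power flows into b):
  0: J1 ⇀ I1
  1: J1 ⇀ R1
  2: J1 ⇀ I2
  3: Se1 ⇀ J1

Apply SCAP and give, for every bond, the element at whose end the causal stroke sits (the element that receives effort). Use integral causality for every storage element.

#3 stroke→J1  (Se1: effort source, stroke at far end)
#0 stroke→I1  (J1 effort already set via bond 3)
#1 stroke→R1  (J1: bond 3 brought effort, rest push out)
#2 stroke→I2  (0-jn J1 has e-setter on 3)

#0 stroke at I1
#1 stroke at R1
#2 stroke at I2
#3 stroke at J1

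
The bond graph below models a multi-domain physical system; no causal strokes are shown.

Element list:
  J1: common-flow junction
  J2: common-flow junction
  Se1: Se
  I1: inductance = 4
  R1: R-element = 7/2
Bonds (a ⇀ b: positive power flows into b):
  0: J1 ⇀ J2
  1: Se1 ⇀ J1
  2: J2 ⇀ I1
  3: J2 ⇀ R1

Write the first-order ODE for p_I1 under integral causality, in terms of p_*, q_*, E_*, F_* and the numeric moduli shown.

dp_I1/dt = E_Se1 - 7*p_I1/8

β1 |J1  (source Se1 imposes e)
β0 |J2  (only one flow-in slot at J1)
β2 |I1  (I1 outputs flow p/I1)
β3 |J2  (1-jn J2 has f-setter on 2)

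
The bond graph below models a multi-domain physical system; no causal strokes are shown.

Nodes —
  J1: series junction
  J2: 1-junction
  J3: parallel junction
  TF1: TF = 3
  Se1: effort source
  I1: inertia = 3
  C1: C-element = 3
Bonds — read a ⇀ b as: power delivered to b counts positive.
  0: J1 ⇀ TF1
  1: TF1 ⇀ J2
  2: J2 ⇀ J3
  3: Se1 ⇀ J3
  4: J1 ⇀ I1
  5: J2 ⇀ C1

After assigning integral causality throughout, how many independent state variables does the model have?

2  (C1, I1 all integral)

#3 |J3  (Se1 (Se) sets effort on bond)
#2 |J2  (J3 effort already set via bond 3)
#4 |I1  (prefer integral on I1)
#0 |J1  (1-jn J1 has f-setter on 4)
#1 |TF1  (TF TF1: opposite of bond 0)
#5 |J2  (J2: bond 1 brought flow, rest push out)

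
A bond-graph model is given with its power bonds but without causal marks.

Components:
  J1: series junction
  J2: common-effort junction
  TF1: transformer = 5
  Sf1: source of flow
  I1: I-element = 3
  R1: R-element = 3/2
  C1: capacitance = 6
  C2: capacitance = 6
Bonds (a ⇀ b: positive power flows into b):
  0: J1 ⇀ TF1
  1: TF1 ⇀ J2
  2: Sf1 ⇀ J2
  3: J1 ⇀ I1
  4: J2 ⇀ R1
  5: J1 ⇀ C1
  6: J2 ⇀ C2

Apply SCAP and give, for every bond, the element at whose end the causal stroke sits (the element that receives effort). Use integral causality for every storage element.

b0 stroke→J1
b1 stroke→TF1
b2 stroke→Sf1
b3 stroke→I1
b4 stroke→R1
b5 stroke→J1
b6 stroke→J2

b2 stroke→Sf1  (source Sf1 imposes f)
b3 stroke→I1  (I1 integral (f out))
b0 stroke→J1  (1-jn J1 has f-setter on 3)
b5 stroke→J1  (1-jn J1 has f-setter on 3)
b1 stroke→TF1  (TF1: transformer flips bond 0)
b6 stroke→J2  (C2: C, integral causality)
b4 stroke→R1  (common-e at J2 fixed by 6)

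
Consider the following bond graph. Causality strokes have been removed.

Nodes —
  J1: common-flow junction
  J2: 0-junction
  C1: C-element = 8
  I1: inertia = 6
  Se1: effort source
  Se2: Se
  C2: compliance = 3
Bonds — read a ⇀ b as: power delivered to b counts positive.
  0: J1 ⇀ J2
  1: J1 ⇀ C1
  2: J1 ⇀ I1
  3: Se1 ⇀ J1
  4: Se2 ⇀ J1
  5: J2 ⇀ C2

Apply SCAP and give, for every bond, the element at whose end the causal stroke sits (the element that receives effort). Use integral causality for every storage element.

bond 0 stroke→J1
bond 1 stroke→J1
bond 2 stroke→I1
bond 3 stroke→J1
bond 4 stroke→J1
bond 5 stroke→J2

bond 3 |J1  (Se1 (Se) sets effort on bond)
bond 4 |J1  (Se2 (Se) sets effort on bond)
bond 1 |J1  (prefer integral on C1)
bond 2 |I1  (I1 outputs flow p/I1)
bond 0 |J1  (J1: bond 2 brought flow, rest push out)
bond 5 |J2  (J2 needs exactly one e-in)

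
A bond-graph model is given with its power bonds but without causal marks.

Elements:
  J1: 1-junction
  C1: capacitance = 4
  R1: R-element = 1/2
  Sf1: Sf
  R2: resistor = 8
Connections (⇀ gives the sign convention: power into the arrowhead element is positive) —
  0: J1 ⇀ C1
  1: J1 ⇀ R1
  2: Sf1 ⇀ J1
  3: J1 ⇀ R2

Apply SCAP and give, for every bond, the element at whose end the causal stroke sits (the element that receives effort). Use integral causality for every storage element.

β2 stroke at Sf1  (Sf1 (Sf) sets flow on bond)
β0 stroke at J1  (J1 flow already set via bond 2)
β1 stroke at J1  (1-jn J1 has f-setter on 2)
β3 stroke at J1  (J1 flow already set via bond 2)

#0 stroke→J1
#1 stroke→J1
#2 stroke→Sf1
#3 stroke→J1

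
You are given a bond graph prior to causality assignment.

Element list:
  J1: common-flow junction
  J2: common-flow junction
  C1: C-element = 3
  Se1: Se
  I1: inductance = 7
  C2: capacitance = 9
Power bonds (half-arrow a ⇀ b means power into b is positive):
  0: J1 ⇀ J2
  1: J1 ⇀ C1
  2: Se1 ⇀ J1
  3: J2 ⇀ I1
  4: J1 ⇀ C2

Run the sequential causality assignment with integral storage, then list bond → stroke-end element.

bond 0 stroke at J2
bond 1 stroke at J1
bond 2 stroke at J1
bond 3 stroke at I1
bond 4 stroke at J1

b2 stroke→J1  (Se1: effort source, stroke at far end)
b1 stroke→J1  (prefer integral on C1)
b3 stroke→I1  (I1 outputs flow p/I1)
b0 stroke→J2  (1-jn J2 has f-setter on 3)
b4 stroke→J1  (J1: bond 0 brought flow, rest push out)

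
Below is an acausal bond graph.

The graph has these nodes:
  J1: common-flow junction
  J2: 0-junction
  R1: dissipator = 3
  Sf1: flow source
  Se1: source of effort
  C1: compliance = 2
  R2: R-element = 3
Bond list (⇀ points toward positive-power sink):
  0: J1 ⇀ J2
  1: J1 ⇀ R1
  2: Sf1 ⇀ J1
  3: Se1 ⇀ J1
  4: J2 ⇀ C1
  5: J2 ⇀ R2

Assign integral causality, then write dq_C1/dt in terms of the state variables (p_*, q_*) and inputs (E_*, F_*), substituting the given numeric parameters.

b2 stroke at Sf1  (source Sf1 imposes f)
b3 stroke at J1  (Se1 fixes effort; stroke away)
b0 stroke at J1  (1-jn J1 has f-setter on 2)
b1 stroke at J1  (1-jn J1 has f-setter on 2)
b4 stroke at J2  (C1: C, integral causality)
b5 stroke at R2  (common-e at J2 fixed by 4)

dq_C1/dt = F_Sf1 - q_C1/6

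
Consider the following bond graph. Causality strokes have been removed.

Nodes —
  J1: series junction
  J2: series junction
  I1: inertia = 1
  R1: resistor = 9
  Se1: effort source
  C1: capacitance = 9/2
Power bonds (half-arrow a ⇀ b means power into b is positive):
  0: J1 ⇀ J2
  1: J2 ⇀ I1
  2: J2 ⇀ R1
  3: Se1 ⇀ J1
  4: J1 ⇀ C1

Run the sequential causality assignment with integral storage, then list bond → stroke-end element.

#0 →J2
#1 →I1
#2 →J2
#3 →J1
#4 →J1

b3 |J1  (source Se1 imposes e)
b1 |I1  (prefer integral on I1)
b0 |J2  (J2 flow already set via bond 1)
b2 |J2  (1-jn J2 has f-setter on 1)
b4 |J1  (J1 flow already set via bond 0)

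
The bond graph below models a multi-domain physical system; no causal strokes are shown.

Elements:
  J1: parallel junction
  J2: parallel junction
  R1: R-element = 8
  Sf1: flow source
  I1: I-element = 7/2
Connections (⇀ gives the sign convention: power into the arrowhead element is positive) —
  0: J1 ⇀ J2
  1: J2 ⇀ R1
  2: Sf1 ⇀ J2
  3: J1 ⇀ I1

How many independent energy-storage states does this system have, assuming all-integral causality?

#2 |Sf1  (source Sf1 imposes f)
#3 |I1  (prefer integral on I1)
#0 |J1  (closing 0-jn rule on J1)
#1 |J2  (J2 needs exactly one e-in)

1  (I1 all integral)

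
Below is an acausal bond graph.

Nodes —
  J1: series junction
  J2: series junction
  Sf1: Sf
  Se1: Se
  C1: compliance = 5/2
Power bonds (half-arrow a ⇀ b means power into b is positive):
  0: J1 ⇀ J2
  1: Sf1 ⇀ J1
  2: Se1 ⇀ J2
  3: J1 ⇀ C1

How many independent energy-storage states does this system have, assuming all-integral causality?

#1 |Sf1  (Sf1 (Sf) sets flow on bond)
#2 |J2  (Se1 (Se) sets effort on bond)
#0 |J1  (J1 flow already set via bond 1)
#3 |J1  (J1: bond 1 brought flow, rest push out)

1  (C1 all integral)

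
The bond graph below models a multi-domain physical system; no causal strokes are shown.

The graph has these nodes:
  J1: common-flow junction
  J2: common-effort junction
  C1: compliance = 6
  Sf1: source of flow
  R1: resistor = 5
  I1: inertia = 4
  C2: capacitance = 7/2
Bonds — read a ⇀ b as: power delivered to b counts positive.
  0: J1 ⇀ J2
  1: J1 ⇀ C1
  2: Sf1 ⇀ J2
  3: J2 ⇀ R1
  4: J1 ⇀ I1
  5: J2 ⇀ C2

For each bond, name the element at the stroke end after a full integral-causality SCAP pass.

β2 |Sf1  (Sf1 fixes flow; stroke at Sf1)
β1 |J1  (prefer integral on C1)
β4 |I1  (I1: I, integral causality)
β0 |J1  (J1: bond 4 brought flow, rest push out)
β5 |J2  (C2 outputs effort q/C2)
β3 |R1  (common-e at J2 fixed by 5)

β0 |J1
β1 |J1
β2 |Sf1
β3 |R1
β4 |I1
β5 |J2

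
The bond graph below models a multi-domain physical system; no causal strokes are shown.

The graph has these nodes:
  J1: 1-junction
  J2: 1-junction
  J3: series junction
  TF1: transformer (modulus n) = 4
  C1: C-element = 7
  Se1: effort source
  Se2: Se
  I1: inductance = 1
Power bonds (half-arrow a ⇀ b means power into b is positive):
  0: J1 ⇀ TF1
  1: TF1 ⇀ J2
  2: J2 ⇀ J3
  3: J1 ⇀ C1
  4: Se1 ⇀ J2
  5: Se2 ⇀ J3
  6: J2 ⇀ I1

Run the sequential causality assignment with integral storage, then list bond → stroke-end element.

β0 stroke→TF1
β1 stroke→J2
β2 stroke→J2
β3 stroke→J1
β4 stroke→J2
β5 stroke→J3
β6 stroke→I1

b4 stroke→J2  (Se1: effort source, stroke at far end)
b5 stroke→J3  (Se2 (Se) sets effort on bond)
b2 stroke→J2  (only one flow-in slot at J3)
b3 stroke→J1  (C1: C, integral causality)
b0 stroke→TF1  (only one flow-in slot at J1)
b1 stroke→J2  (TF1 one-in-one-out from 0)
b6 stroke→I1  (J2 needs exactly one f-in)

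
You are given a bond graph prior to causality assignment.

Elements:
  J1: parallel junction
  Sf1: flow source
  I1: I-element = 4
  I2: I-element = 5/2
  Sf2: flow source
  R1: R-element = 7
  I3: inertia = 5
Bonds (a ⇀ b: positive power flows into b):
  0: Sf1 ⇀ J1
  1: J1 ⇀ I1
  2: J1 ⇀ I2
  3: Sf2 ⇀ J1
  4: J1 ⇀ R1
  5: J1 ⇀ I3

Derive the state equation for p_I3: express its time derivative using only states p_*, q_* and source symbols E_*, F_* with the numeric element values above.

b0 stroke at Sf1  (source Sf1 imposes f)
b3 stroke at Sf2  (Sf2 (Sf) sets flow on bond)
b1 stroke at I1  (I1: I, integral causality)
b2 stroke at I2  (I2: I, integral causality)
b5 stroke at I3  (I3 outputs flow p/I3)
b4 stroke at J1  (closing 0-jn rule on J1)

dp_I3/dt = 7*F_Sf1 + 7*F_Sf2 - 7*p_I1/4 - 14*p_I2/5 - 7*p_I3/5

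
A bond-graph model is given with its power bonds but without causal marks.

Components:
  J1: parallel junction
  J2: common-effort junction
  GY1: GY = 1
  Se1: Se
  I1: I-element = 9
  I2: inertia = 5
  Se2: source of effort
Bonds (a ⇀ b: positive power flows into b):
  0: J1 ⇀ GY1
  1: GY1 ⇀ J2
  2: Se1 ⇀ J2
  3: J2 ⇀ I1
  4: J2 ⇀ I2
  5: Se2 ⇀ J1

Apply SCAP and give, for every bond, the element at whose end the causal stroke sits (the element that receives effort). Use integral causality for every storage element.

b0 stroke at GY1
b1 stroke at GY1
b2 stroke at J2
b3 stroke at I1
b4 stroke at I2
b5 stroke at J1

#2 stroke→J2  (Se1 fixes effort; stroke away)
#5 stroke→J1  (Se2 (Se) sets effort on bond)
#0 stroke→GY1  (common-e at J1 fixed by 5)
#1 stroke→GY1  (0-jn J2 has e-setter on 2)
#3 stroke→I1  (J2 effort already set via bond 2)
#4 stroke→I2  (J2 effort already set via bond 2)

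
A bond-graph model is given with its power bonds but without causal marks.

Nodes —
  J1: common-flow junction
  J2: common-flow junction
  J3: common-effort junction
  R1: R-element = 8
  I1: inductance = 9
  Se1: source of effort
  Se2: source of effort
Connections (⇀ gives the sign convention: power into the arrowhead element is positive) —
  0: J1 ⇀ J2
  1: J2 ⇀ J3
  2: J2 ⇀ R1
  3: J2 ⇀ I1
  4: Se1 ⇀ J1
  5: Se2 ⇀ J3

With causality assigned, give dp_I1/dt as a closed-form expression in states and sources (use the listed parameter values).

dp_I1/dt = E_Se1 - E_Se2 - 8*p_I1/9

β4 stroke at J1  (source Se1 imposes e)
β5 stroke at J3  (Se2 (Se) sets effort on bond)
β0 stroke at J2  (only one flow-in slot at J1)
β1 stroke at J2  (0-jn J3 has e-setter on 5)
β3 stroke at I1  (I1: I, integral causality)
β2 stroke at J2  (J2: bond 3 brought flow, rest push out)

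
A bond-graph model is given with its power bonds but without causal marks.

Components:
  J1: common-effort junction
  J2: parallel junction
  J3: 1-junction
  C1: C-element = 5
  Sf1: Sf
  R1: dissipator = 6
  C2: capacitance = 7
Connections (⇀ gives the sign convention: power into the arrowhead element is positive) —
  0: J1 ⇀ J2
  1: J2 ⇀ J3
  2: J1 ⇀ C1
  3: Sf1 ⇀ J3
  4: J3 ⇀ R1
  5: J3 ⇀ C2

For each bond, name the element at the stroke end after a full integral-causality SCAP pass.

b0 stroke at J2
b1 stroke at J3
b2 stroke at J1
b3 stroke at Sf1
b4 stroke at J3
b5 stroke at J3

b3 |Sf1  (Sf1 fixes flow; stroke at Sf1)
b1 |J3  (1-jn J3 has f-setter on 3)
b4 |J3  (common-f at J3 fixed by 3)
b5 |J3  (common-f at J3 fixed by 3)
b0 |J2  (only one effort-in slot at J2)
b2 |J1  (only one effort-in slot at J1)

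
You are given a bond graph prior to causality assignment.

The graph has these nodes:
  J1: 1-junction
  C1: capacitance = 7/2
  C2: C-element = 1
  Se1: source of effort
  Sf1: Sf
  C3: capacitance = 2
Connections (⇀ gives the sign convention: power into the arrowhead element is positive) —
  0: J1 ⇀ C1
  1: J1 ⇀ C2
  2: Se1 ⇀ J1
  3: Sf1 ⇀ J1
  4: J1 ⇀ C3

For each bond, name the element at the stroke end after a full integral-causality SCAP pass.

β2 stroke→J1  (Se1 (Se) sets effort on bond)
β3 stroke→Sf1  (Sf1: flow source, stroke at near end)
β0 stroke→J1  (J1: bond 3 brought flow, rest push out)
β1 stroke→J1  (J1: bond 3 brought flow, rest push out)
β4 stroke→J1  (1-jn J1 has f-setter on 3)

#0 stroke at J1
#1 stroke at J1
#2 stroke at J1
#3 stroke at Sf1
#4 stroke at J1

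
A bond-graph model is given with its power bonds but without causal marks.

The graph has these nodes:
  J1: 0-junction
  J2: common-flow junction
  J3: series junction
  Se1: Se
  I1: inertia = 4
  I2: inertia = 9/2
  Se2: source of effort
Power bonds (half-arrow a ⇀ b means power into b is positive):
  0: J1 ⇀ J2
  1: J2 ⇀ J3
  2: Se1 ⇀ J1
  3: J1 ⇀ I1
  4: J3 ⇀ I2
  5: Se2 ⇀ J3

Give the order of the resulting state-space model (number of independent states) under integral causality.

β2 stroke→J1  (source Se1 imposes e)
β5 stroke→J3  (source Se2 imposes e)
β0 stroke→J2  (common-e at J1 fixed by 2)
β3 stroke→I1  (J1 effort already set via bond 2)
β1 stroke→J3  (only one flow-in slot at J2)
β4 stroke→I2  (J3 needs exactly one f-in)

2  (I1, I2 all integral)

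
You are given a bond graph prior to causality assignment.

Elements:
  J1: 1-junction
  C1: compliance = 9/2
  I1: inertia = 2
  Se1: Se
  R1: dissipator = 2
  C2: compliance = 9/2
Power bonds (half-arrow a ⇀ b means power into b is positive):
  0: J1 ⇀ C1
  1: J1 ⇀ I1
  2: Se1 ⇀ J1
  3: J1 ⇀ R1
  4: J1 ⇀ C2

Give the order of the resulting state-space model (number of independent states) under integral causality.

3  (C1, C2, I1 all integral)

#2 |J1  (Se1: effort source, stroke at far end)
#0 |J1  (C1 integral (e out))
#1 |I1  (I1: I, integral causality)
#3 |J1  (J1 flow already set via bond 1)
#4 |J1  (1-jn J1 has f-setter on 1)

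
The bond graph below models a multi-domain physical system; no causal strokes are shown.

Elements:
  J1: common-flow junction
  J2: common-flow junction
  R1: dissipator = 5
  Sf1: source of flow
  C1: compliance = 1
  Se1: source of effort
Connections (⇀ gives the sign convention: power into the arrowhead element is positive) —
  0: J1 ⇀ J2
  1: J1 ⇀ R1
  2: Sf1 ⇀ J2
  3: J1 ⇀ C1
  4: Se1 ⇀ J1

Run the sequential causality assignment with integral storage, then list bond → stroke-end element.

β0 stroke→J2
β1 stroke→J1
β2 stroke→Sf1
β3 stroke→J1
β4 stroke→J1

b2 |Sf1  (Sf1 (Sf) sets flow on bond)
b4 |J1  (source Se1 imposes e)
b0 |J2  (J2: bond 2 brought flow, rest push out)
b1 |J1  (1-jn J1 has f-setter on 0)
b3 |J1  (common-f at J1 fixed by 0)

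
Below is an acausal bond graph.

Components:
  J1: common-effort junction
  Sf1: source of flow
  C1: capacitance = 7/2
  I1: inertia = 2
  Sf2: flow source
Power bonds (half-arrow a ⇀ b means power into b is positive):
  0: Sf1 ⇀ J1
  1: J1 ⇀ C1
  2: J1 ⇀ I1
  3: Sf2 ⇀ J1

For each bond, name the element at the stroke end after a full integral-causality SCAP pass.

#0 →Sf1
#1 →J1
#2 →I1
#3 →Sf2

#0 |Sf1  (Sf1 fixes flow; stroke at Sf1)
#3 |Sf2  (source Sf2 imposes f)
#1 |J1  (C1 outputs effort q/C1)
#2 |I1  (common-e at J1 fixed by 1)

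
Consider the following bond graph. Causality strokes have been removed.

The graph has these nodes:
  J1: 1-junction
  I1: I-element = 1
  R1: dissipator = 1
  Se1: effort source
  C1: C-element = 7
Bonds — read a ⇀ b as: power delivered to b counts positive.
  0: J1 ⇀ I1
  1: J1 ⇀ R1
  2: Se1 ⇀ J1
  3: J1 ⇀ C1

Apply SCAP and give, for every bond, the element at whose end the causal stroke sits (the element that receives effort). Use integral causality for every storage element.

b0 stroke at I1
b1 stroke at J1
b2 stroke at J1
b3 stroke at J1

b2 stroke at J1  (Se1 fixes effort; stroke away)
b0 stroke at I1  (I1 integral (f out))
b1 stroke at J1  (common-f at J1 fixed by 0)
b3 stroke at J1  (J1 flow already set via bond 0)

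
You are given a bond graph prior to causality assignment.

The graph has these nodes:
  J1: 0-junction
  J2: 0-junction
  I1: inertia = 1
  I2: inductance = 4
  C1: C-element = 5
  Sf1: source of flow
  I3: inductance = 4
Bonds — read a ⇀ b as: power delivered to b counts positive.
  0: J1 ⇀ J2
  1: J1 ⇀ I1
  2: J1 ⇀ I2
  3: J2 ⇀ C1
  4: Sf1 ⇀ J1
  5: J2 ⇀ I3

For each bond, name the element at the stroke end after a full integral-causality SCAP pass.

b0 stroke at J1
b1 stroke at I1
b2 stroke at I2
b3 stroke at J2
b4 stroke at Sf1
b5 stroke at I3

b4 stroke→Sf1  (Sf1 fixes flow; stroke at Sf1)
b1 stroke→I1  (I1 integral (f out))
b2 stroke→I2  (I2 outputs flow p/I2)
b0 stroke→J1  (J1 needs exactly one e-in)
b3 stroke→J2  (C1 outputs effort q/C1)
b5 stroke→I3  (J2 effort already set via bond 3)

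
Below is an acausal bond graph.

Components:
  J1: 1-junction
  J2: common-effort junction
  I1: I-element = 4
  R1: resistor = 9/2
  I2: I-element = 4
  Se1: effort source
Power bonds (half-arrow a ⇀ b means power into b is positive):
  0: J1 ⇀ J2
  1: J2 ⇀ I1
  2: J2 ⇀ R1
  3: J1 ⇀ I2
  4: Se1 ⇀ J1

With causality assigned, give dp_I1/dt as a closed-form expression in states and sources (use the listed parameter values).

dp_I1/dt = -9*p_I1/8 + 9*p_I2/8

bond 4 |J1  (Se1: effort source, stroke at far end)
bond 1 |I1  (I1 integral (f out))
bond 3 |I2  (I2: I, integral causality)
bond 0 |J1  (J1 flow already set via bond 3)
bond 2 |J2  (closing 0-jn rule on J2)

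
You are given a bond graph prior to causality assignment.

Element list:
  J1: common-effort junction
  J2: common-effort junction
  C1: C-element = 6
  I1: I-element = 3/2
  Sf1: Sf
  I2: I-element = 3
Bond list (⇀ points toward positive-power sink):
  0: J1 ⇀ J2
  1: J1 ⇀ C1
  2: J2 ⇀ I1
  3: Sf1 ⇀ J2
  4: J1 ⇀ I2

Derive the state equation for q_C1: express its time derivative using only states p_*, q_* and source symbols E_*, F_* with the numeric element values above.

dq_C1/dt = F_Sf1 - 2*p_I1/3 - p_I2/3

#3 |Sf1  (Sf1 (Sf) sets flow on bond)
#1 |J1  (C1 integral (e out))
#0 |J2  (0-jn J1 has e-setter on 1)
#4 |I2  (J1 effort already set via bond 1)
#2 |I1  (J2 effort already set via bond 0)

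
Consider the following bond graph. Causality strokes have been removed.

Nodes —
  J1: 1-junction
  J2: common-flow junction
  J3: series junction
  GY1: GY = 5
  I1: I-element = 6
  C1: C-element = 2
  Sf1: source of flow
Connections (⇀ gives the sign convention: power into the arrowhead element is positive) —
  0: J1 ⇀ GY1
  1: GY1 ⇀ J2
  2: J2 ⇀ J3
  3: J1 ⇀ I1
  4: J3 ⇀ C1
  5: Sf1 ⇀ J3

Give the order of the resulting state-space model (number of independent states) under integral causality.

#5 |Sf1  (Sf1 (Sf) sets flow on bond)
#2 |J3  (J3: bond 5 brought flow, rest push out)
#4 |J3  (common-f at J3 fixed by 5)
#1 |J2  (J2 flow already set via bond 2)
#0 |J1  (through GY1, causality inverts; strokes same side of GY1)
#3 |I1  (closing 1-jn rule on J1)

2  (C1, I1 all integral)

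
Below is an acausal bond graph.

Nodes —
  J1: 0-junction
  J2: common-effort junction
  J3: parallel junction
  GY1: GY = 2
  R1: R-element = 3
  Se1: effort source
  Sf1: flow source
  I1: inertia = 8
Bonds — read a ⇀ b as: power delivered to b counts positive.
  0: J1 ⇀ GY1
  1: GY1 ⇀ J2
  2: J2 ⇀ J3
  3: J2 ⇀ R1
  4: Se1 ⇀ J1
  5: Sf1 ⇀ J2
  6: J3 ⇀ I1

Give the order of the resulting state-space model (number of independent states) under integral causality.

bond 4 stroke at J1  (Se1 fixes effort; stroke away)
bond 5 stroke at Sf1  (Sf1 fixes flow; stroke at Sf1)
bond 0 stroke at GY1  (common-e at J1 fixed by 4)
bond 1 stroke at GY1  (GY1: gyrator matches bond 0)
bond 6 stroke at I1  (I1: I, integral causality)
bond 2 stroke at J3  (closing 0-jn rule on J3)
bond 3 stroke at J2  (only one effort-in slot at J2)

1  (I1 all integral)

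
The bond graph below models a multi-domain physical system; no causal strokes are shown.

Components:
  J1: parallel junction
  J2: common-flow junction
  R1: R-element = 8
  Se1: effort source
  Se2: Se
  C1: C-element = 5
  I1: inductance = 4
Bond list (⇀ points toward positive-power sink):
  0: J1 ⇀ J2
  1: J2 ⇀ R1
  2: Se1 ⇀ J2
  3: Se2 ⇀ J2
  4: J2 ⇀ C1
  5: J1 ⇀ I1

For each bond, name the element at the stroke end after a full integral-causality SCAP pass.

β2 →J2  (Se1: effort source, stroke at far end)
β3 →J2  (Se2: effort source, stroke at far end)
β4 →J2  (C1 integral (e out))
β5 →I1  (I1 outputs flow p/I1)
β0 →J1  (closing 0-jn rule on J1)
β1 →J2  (J2: bond 0 brought flow, rest push out)

bond 0 stroke→J1
bond 1 stroke→J2
bond 2 stroke→J2
bond 3 stroke→J2
bond 4 stroke→J2
bond 5 stroke→I1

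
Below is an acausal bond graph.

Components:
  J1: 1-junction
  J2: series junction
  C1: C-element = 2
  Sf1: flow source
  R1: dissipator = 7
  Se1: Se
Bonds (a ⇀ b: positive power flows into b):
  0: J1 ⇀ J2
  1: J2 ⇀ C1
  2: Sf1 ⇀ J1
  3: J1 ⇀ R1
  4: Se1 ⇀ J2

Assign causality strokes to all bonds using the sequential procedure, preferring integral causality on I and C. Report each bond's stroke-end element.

β0 stroke at J1
β1 stroke at J2
β2 stroke at Sf1
β3 stroke at J1
β4 stroke at J2

β2 →Sf1  (Sf1: flow source, stroke at near end)
β4 →J2  (Se1 (Se) sets effort on bond)
β0 →J1  (common-f at J1 fixed by 2)
β3 →J1  (1-jn J1 has f-setter on 2)
β1 →J2  (J2 flow already set via bond 0)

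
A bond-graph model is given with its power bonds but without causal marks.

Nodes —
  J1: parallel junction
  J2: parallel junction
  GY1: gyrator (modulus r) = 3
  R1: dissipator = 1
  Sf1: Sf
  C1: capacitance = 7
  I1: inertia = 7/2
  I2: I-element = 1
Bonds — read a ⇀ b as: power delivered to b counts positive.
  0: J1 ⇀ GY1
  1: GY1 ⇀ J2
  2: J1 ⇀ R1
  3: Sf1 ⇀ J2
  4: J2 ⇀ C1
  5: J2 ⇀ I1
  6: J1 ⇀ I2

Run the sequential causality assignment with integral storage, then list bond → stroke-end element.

#0 stroke→GY1
#1 stroke→GY1
#2 stroke→J1
#3 stroke→Sf1
#4 stroke→J2
#5 stroke→I1
#6 stroke→I2

bond 3 stroke at Sf1  (Sf1: flow source, stroke at near end)
bond 4 stroke at J2  (prefer integral on C1)
bond 1 stroke at GY1  (0-jn J2 has e-setter on 4)
bond 5 stroke at I1  (0-jn J2 has e-setter on 4)
bond 0 stroke at GY1  (GY1: gyrator matches bond 1)
bond 6 stroke at I2  (prefer integral on I2)
bond 2 stroke at J1  (J1 needs exactly one e-in)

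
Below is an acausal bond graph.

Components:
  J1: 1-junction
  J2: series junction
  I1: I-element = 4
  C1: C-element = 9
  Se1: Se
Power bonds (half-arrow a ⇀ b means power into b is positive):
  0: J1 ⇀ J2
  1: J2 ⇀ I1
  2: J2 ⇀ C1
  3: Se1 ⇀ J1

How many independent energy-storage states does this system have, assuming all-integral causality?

2  (C1, I1 all integral)

bond 3 stroke at J1  (source Se1 imposes e)
bond 0 stroke at J2  (J1 needs exactly one f-in)
bond 1 stroke at I1  (prefer integral on I1)
bond 2 stroke at J2  (1-jn J2 has f-setter on 1)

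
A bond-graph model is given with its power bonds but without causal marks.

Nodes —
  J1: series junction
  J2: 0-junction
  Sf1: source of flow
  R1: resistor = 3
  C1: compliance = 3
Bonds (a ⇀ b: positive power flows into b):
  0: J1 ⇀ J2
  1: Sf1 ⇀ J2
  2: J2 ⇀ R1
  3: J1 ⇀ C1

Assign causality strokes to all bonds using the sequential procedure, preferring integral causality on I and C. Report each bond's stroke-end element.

bond 0 |J2
bond 1 |Sf1
bond 2 |R1
bond 3 |J1

#1 →Sf1  (Sf1 (Sf) sets flow on bond)
#3 →J1  (prefer integral on C1)
#0 →J2  (only one flow-in slot at J1)
#2 →R1  (J2 effort already set via bond 0)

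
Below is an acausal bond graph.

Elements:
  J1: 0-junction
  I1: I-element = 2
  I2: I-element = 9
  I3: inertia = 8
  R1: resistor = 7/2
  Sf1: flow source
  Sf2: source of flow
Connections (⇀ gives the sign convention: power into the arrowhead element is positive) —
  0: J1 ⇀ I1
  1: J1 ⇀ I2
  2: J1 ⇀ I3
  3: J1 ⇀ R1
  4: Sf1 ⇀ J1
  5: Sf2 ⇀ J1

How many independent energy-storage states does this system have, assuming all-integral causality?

bond 4 →Sf1  (source Sf1 imposes f)
bond 5 →Sf2  (Sf2: flow source, stroke at near end)
bond 0 →I1  (prefer integral on I1)
bond 1 →I2  (I2: I, integral causality)
bond 2 →I3  (I3 integral (f out))
bond 3 →J1  (only one effort-in slot at J1)

3  (I1, I2, I3 all integral)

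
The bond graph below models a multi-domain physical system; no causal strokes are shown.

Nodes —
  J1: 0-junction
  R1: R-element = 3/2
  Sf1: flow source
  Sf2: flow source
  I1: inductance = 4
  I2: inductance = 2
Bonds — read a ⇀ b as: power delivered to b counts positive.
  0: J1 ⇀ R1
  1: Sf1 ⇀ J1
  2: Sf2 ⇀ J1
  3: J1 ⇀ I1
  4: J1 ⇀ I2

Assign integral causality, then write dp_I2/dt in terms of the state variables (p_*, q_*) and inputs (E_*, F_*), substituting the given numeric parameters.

b1 stroke→Sf1  (Sf1: flow source, stroke at near end)
b2 stroke→Sf2  (Sf2: flow source, stroke at near end)
b3 stroke→I1  (prefer integral on I1)
b4 stroke→I2  (I2 outputs flow p/I2)
b0 stroke→J1  (only one effort-in slot at J1)

dp_I2/dt = 3*F_Sf1/2 + 3*F_Sf2/2 - 3*p_I1/8 - 3*p_I2/4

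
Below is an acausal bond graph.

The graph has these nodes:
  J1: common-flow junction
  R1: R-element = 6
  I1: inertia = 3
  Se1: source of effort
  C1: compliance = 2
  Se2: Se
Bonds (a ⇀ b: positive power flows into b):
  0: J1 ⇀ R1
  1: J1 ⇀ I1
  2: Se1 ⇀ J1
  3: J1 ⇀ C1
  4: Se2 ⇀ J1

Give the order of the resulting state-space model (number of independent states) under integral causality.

#2 stroke at J1  (Se1: effort source, stroke at far end)
#4 stroke at J1  (Se2 (Se) sets effort on bond)
#1 stroke at I1  (I1: I, integral causality)
#0 stroke at J1  (J1 flow already set via bond 1)
#3 stroke at J1  (common-f at J1 fixed by 1)

2  (C1, I1 all integral)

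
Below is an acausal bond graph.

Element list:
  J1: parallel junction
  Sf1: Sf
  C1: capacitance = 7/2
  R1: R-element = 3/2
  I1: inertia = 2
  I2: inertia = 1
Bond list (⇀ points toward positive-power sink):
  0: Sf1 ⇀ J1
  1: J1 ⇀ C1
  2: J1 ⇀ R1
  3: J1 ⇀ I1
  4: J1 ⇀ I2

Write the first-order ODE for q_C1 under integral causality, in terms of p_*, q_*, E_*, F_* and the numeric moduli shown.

dq_C1/dt = F_Sf1 - p_I1/2 - p_I2 - 4*q_C1/21

#0 →Sf1  (source Sf1 imposes f)
#1 →J1  (prefer integral on C1)
#2 →R1  (common-e at J1 fixed by 1)
#3 →I1  (common-e at J1 fixed by 1)
#4 →I2  (0-jn J1 has e-setter on 1)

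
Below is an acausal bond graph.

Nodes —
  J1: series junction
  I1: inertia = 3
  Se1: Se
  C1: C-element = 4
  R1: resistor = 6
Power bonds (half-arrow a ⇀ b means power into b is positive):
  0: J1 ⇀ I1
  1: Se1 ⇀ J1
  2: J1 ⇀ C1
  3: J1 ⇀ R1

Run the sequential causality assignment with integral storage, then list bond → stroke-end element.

#1 stroke→J1  (Se1 (Se) sets effort on bond)
#0 stroke→I1  (prefer integral on I1)
#2 stroke→J1  (J1 flow already set via bond 0)
#3 stroke→J1  (1-jn J1 has f-setter on 0)

bond 0 stroke→I1
bond 1 stroke→J1
bond 2 stroke→J1
bond 3 stroke→J1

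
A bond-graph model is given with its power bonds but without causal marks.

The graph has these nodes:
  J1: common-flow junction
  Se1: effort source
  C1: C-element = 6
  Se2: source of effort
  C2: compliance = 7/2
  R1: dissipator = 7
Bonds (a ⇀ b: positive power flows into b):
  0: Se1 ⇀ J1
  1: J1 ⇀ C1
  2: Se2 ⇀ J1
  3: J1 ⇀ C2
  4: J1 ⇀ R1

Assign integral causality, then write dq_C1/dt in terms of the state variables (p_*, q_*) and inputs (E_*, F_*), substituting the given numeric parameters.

dq_C1/dt = E_Se1/7 + E_Se2/7 - q_C1/42 - 2*q_C2/49

β0 stroke→J1  (source Se1 imposes e)
β2 stroke→J1  (Se2: effort source, stroke at far end)
β1 stroke→J1  (C1 outputs effort q/C1)
β3 stroke→J1  (prefer integral on C2)
β4 stroke→R1  (closing 1-jn rule on J1)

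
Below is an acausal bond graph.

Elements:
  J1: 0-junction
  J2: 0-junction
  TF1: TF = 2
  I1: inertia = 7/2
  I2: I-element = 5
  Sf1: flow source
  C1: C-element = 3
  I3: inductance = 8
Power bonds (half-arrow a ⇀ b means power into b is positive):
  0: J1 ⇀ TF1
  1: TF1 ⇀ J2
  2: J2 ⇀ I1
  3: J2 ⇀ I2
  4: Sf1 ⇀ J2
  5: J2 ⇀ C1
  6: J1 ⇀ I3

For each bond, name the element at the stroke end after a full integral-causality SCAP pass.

bond 0 |J1
bond 1 |TF1
bond 2 |I1
bond 3 |I2
bond 4 |Sf1
bond 5 |J2
bond 6 |I3

#4 stroke at Sf1  (source Sf1 imposes f)
#2 stroke at I1  (prefer integral on I1)
#3 stroke at I2  (I2 integral (f out))
#5 stroke at J2  (C1 integral (e out))
#1 stroke at TF1  (0-jn J2 has e-setter on 5)
#0 stroke at J1  (TF TF1: opposite of bond 1)
#6 stroke at I3  (J1 effort already set via bond 0)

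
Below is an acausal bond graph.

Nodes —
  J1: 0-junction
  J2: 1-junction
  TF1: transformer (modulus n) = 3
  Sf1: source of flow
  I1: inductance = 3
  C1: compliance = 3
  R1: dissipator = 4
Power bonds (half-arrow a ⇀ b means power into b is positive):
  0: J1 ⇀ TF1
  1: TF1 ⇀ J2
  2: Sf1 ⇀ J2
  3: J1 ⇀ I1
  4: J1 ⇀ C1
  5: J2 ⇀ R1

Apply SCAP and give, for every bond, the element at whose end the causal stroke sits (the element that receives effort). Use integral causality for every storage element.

b0 stroke at TF1
b1 stroke at J2
b2 stroke at Sf1
b3 stroke at I1
b4 stroke at J1
b5 stroke at J2

β2 stroke at Sf1  (source Sf1 imposes f)
β1 stroke at J2  (1-jn J2 has f-setter on 2)
β5 stroke at J2  (J2: bond 2 brought flow, rest push out)
β0 stroke at TF1  (TF TF1: opposite of bond 1)
β3 stroke at I1  (I1 integral (f out))
β4 stroke at J1  (J1 needs exactly one e-in)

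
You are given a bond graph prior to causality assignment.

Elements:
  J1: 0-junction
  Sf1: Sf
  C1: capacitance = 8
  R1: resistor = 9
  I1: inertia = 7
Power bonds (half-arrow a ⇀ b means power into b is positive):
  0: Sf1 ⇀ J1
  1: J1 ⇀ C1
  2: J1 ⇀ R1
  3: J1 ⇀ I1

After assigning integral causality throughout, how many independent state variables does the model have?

2  (C1, I1 all integral)

bond 0 stroke→Sf1  (Sf1 (Sf) sets flow on bond)
bond 1 stroke→J1  (C1 integral (e out))
bond 2 stroke→R1  (J1 effort already set via bond 1)
bond 3 stroke→I1  (0-jn J1 has e-setter on 1)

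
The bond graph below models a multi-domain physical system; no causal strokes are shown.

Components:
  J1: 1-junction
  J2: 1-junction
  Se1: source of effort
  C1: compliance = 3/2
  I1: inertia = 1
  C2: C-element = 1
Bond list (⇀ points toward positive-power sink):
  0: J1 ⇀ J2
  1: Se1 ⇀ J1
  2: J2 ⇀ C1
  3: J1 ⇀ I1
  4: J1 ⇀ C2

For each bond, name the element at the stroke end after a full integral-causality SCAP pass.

bond 1 stroke at J1  (Se1 (Se) sets effort on bond)
bond 2 stroke at J2  (prefer integral on C1)
bond 0 stroke at J1  (J2: last free bond brings flow in)
bond 3 stroke at I1  (I1: I, integral causality)
bond 4 stroke at J1  (J1: bond 3 brought flow, rest push out)

β0 |J1
β1 |J1
β2 |J2
β3 |I1
β4 |J1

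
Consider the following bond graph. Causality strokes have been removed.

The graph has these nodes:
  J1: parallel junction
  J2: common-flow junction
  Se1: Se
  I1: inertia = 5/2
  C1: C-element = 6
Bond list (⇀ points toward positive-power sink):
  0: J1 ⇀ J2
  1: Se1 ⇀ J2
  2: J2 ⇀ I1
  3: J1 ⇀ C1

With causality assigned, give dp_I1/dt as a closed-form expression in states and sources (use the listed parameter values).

b1 →J2  (Se1 (Se) sets effort on bond)
b2 →I1  (I1 outputs flow p/I1)
b0 →J2  (1-jn J2 has f-setter on 2)
b3 →J1  (only one effort-in slot at J1)

dp_I1/dt = E_Se1 + q_C1/6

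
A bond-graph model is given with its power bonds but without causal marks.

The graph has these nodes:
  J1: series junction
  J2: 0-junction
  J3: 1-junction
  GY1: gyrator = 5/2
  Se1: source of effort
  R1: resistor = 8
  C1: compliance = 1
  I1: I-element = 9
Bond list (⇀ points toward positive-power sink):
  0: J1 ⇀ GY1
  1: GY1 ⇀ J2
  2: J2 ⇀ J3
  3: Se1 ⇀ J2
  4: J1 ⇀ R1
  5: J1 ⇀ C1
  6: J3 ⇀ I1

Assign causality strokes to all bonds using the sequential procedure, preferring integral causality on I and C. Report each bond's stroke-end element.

β3 stroke at J2  (Se1: effort source, stroke at far end)
β1 stroke at GY1  (common-e at J2 fixed by 3)
β2 stroke at J3  (J2 effort already set via bond 3)
β6 stroke at I1  (only one flow-in slot at J3)
β0 stroke at GY1  (GY GY1: same side as bond 1)
β4 stroke at J1  (J1 flow already set via bond 0)
β5 stroke at J1  (J1 flow already set via bond 0)

bond 0 stroke at GY1
bond 1 stroke at GY1
bond 2 stroke at J3
bond 3 stroke at J2
bond 4 stroke at J1
bond 5 stroke at J1
bond 6 stroke at I1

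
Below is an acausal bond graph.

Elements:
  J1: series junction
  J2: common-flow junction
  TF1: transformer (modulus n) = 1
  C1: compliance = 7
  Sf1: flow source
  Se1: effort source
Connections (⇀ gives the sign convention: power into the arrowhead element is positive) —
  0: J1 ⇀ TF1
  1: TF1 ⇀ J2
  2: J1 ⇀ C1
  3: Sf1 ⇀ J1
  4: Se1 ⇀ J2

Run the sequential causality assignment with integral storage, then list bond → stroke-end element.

bond 0 stroke at J1
bond 1 stroke at TF1
bond 2 stroke at J1
bond 3 stroke at Sf1
bond 4 stroke at J2

bond 3 →Sf1  (source Sf1 imposes f)
bond 4 →J2  (Se1: effort source, stroke at far end)
bond 0 →J1  (common-f at J1 fixed by 3)
bond 2 →J1  (J1 flow already set via bond 3)
bond 1 →TF1  (J2 needs exactly one f-in)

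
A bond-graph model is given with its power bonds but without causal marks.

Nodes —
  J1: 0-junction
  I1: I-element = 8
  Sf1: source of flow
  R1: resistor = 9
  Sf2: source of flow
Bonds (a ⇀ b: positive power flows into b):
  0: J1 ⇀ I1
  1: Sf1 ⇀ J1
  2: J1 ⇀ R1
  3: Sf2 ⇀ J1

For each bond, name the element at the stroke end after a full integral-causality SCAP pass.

b0 →I1
b1 →Sf1
b2 →J1
b3 →Sf2

bond 1 |Sf1  (Sf1: flow source, stroke at near end)
bond 3 |Sf2  (Sf2 (Sf) sets flow on bond)
bond 0 |I1  (I1 outputs flow p/I1)
bond 2 |J1  (J1 needs exactly one e-in)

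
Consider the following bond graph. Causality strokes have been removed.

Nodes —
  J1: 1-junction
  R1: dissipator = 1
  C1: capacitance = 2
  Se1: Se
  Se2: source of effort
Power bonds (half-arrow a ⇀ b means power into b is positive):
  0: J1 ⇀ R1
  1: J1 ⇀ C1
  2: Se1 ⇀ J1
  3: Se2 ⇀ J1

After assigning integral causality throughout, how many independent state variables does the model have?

1  (C1 all integral)

b2 stroke at J1  (Se1 fixes effort; stroke away)
b3 stroke at J1  (Se2: effort source, stroke at far end)
b1 stroke at J1  (C1 integral (e out))
b0 stroke at R1  (only one flow-in slot at J1)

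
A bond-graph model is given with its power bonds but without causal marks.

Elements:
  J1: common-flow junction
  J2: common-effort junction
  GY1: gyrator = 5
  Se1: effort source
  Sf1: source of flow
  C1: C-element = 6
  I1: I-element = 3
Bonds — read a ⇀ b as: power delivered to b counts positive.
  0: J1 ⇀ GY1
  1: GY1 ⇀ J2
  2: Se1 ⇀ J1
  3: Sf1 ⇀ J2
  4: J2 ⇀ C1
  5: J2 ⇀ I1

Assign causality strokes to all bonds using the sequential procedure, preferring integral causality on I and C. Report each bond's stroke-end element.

β2 stroke→J1  (Se1 (Se) sets effort on bond)
β3 stroke→Sf1  (Sf1: flow source, stroke at near end)
β0 stroke→GY1  (closing 1-jn rule on J1)
β1 stroke→GY1  (GY1 both-in/both-out from 0)
β4 stroke→J2  (C1: C, integral causality)
β5 stroke→I1  (0-jn J2 has e-setter on 4)

b0 →GY1
b1 →GY1
b2 →J1
b3 →Sf1
b4 →J2
b5 →I1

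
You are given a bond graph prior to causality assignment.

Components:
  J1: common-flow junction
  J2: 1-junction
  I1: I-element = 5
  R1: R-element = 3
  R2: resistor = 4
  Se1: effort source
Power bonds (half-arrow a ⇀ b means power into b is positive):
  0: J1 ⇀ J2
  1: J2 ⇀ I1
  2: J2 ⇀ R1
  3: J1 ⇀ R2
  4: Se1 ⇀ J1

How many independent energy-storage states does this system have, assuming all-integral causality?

1  (I1 all integral)

b4 stroke at J1  (Se1 fixes effort; stroke away)
b1 stroke at I1  (I1 integral (f out))
b0 stroke at J2  (1-jn J2 has f-setter on 1)
b2 stroke at J2  (J2: bond 1 brought flow, rest push out)
b3 stroke at J1  (J1 flow already set via bond 0)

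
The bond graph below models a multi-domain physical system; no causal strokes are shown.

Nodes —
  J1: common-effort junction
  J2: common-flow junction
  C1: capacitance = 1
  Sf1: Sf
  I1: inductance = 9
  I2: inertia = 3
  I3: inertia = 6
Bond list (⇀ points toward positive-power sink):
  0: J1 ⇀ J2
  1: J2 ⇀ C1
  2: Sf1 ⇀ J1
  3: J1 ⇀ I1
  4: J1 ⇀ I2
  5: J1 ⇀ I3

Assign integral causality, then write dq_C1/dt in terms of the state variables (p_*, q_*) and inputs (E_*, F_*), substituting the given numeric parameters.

dq_C1/dt = F_Sf1 - p_I1/9 - p_I2/3 - p_I3/6

bond 2 stroke at Sf1  (Sf1 (Sf) sets flow on bond)
bond 1 stroke at J2  (C1 integral (e out))
bond 0 stroke at J1  (J2 needs exactly one f-in)
bond 3 stroke at I1  (J1 effort already set via bond 0)
bond 4 stroke at I2  (common-e at J1 fixed by 0)
bond 5 stroke at I3  (J1: bond 0 brought effort, rest push out)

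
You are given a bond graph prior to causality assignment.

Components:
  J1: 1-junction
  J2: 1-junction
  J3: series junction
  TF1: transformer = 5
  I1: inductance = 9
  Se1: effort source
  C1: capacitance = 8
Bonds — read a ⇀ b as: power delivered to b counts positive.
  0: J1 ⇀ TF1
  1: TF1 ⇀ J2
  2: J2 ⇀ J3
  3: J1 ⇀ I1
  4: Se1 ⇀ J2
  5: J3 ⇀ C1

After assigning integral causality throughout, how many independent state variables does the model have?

#4 stroke at J2  (Se1 (Se) sets effort on bond)
#3 stroke at I1  (I1 integral (f out))
#0 stroke at J1  (common-f at J1 fixed by 3)
#1 stroke at TF1  (through TF1, causality passes straight; one stroke at TF1)
#2 stroke at J2  (J2: bond 1 brought flow, rest push out)
#5 stroke at J3  (1-jn J3 has f-setter on 2)

2  (C1, I1 all integral)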